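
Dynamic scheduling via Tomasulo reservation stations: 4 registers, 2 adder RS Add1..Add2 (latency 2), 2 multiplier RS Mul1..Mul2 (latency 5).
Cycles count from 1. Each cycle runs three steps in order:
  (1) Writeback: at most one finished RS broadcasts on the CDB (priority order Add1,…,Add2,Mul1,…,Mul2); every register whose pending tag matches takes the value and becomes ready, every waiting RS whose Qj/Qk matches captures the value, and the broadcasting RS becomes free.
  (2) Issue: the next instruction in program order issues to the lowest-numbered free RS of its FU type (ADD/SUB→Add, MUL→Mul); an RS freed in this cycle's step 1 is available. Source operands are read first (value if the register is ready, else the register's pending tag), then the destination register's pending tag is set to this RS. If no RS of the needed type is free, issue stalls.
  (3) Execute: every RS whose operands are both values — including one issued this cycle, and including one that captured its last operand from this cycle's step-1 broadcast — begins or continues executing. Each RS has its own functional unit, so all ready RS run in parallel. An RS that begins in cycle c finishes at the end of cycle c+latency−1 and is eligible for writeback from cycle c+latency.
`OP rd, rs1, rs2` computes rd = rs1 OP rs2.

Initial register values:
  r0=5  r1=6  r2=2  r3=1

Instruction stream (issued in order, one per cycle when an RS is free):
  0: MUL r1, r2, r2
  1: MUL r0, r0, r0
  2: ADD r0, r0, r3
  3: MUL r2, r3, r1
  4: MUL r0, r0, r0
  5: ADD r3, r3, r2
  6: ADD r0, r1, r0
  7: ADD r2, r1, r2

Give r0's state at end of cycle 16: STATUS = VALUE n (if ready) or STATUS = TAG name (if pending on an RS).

STATUS = VALUE 680

cycle 1: issue MUL r1<-Mul1 // r0:5,r1:Mul1,r2:2,r3:1
cycle 2: issue MUL r0<-Mul2 // r0:Mul2,r1:Mul1,r2:2,r3:1
cycle 3: issue ADD r0<-Add1 // r0:Add1,r1:Mul1,r2:2,r3:1
cycle 4: stall // r0:Add1,r1:Mul1,r2:2,r3:1
cycle 5: stall // r0:Add1,r1:Mul1,r2:2,r3:1
cycle 6: CDB Mul1=4; issue MUL r2<-Mul1 // r0:Add1,r1:4,r2:Mul1,r3:1
cycle 7: CDB Mul2=25; issue MUL r0<-Mul2 // r0:Mul2,r1:4,r2:Mul1,r3:1
cycle 8: issue ADD r3<-Add2 // r0:Mul2,r1:4,r2:Mul1,r3:Add2
cycle 9: CDB Add1=26; issue ADD r0<-Add1 // r0:Add1,r1:4,r2:Mul1,r3:Add2
cycle 10: stall // r0:Add1,r1:4,r2:Mul1,r3:Add2
cycle 11: CDB Mul1=4; stall // r0:Add1,r1:4,r2:4,r3:Add2
cycle 12: stall // r0:Add1,r1:4,r2:4,r3:Add2
cycle 13: CDB Add2=5; issue ADD r2<-Add2 // r0:Add1,r1:4,r2:Add2,r3:5
cycle 14: CDB Mul2=676 // r0:Add1,r1:4,r2:Add2,r3:5
cycle 15: CDB Add2=8 // r0:Add1,r1:4,r2:8,r3:5
cycle 16: CDB Add1=680 // r0:680,r1:4,r2:8,r3:5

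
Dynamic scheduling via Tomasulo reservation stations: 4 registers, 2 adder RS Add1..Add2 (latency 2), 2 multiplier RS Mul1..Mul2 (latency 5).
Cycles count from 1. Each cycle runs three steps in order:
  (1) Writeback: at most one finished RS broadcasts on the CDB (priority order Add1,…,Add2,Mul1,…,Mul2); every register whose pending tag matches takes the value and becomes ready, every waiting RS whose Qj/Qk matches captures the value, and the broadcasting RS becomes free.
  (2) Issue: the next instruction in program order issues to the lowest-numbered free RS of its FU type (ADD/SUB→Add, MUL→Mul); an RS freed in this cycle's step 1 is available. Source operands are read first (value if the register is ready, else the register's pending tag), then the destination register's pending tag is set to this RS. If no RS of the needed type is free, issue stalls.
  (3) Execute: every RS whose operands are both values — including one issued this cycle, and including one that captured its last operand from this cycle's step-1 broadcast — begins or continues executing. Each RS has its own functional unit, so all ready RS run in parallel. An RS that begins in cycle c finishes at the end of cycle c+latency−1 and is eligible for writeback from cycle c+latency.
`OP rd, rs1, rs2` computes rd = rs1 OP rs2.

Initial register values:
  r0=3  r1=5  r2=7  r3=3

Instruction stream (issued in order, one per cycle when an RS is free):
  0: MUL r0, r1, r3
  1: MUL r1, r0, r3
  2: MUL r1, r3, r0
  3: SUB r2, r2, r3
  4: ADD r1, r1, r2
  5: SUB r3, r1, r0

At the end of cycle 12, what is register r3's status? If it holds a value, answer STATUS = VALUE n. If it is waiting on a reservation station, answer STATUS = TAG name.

STATUS = TAG Add1

c1: issue MUL r0<-Mul1 | r0:Mul1,r1:5,r2:7,r3:3
c2: issue MUL r1<-Mul2 | r0:Mul1,r1:Mul2,r2:7,r3:3
c3: stall | r0:Mul1,r1:Mul2,r2:7,r3:3
c4: stall | r0:Mul1,r1:Mul2,r2:7,r3:3
c5: stall | r0:Mul1,r1:Mul2,r2:7,r3:3
c6: CDB Mul1=15; issue MUL r1<-Mul1 | r0:15,r1:Mul1,r2:7,r3:3
c7: issue SUB r2<-Add1 | r0:15,r1:Mul1,r2:Add1,r3:3
c8: issue ADD r1<-Add2 | r0:15,r1:Add2,r2:Add1,r3:3
c9: CDB Add1=4; issue SUB r3<-Add1 | r0:15,r1:Add2,r2:4,r3:Add1
c10: - | r0:15,r1:Add2,r2:4,r3:Add1
c11: CDB Mul1=45 | r0:15,r1:Add2,r2:4,r3:Add1
c12: CDB Mul2=45 | r0:15,r1:Add2,r2:4,r3:Add1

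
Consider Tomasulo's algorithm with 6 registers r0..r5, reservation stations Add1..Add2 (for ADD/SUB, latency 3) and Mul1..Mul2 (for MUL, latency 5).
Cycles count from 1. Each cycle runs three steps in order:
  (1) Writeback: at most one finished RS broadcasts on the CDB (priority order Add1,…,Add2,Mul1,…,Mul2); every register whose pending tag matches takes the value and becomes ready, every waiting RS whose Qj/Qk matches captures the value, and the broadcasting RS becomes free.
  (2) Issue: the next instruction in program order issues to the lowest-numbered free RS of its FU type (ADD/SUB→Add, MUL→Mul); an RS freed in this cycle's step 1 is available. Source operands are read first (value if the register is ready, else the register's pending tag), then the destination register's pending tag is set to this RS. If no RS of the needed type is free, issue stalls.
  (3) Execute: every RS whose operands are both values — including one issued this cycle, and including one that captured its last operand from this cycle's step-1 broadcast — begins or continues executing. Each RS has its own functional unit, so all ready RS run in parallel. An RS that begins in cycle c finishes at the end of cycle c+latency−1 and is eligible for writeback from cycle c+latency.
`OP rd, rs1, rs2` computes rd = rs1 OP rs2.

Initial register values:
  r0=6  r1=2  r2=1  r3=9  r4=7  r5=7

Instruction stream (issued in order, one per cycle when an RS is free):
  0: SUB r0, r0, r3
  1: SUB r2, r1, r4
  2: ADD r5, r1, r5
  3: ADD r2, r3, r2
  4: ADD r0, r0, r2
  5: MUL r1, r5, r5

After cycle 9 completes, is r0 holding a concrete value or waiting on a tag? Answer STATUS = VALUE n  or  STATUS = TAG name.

STATUS = TAG Add1

  c1: issue SUB r0<-Add1  regs: r0:Add1,r1:2,r2:1,r3:9,r4:7,r5:7
  c2: issue SUB r2<-Add2  regs: r0:Add1,r1:2,r2:Add2,r3:9,r4:7,r5:7
  c3: stall  regs: r0:Add1,r1:2,r2:Add2,r3:9,r4:7,r5:7
  c4: CDB Add1=-3; issue ADD r5<-Add1  regs: r0:-3,r1:2,r2:Add2,r3:9,r4:7,r5:Add1
  c5: CDB Add2=-5; issue ADD r2<-Add2  regs: r0:-3,r1:2,r2:Add2,r3:9,r4:7,r5:Add1
  c6: stall  regs: r0:-3,r1:2,r2:Add2,r3:9,r4:7,r5:Add1
  c7: CDB Add1=9; issue ADD r0<-Add1  regs: r0:Add1,r1:2,r2:Add2,r3:9,r4:7,r5:9
  c8: CDB Add2=4; issue MUL r1<-Mul1  regs: r0:Add1,r1:Mul1,r2:4,r3:9,r4:7,r5:9
  c9: -  regs: r0:Add1,r1:Mul1,r2:4,r3:9,r4:7,r5:9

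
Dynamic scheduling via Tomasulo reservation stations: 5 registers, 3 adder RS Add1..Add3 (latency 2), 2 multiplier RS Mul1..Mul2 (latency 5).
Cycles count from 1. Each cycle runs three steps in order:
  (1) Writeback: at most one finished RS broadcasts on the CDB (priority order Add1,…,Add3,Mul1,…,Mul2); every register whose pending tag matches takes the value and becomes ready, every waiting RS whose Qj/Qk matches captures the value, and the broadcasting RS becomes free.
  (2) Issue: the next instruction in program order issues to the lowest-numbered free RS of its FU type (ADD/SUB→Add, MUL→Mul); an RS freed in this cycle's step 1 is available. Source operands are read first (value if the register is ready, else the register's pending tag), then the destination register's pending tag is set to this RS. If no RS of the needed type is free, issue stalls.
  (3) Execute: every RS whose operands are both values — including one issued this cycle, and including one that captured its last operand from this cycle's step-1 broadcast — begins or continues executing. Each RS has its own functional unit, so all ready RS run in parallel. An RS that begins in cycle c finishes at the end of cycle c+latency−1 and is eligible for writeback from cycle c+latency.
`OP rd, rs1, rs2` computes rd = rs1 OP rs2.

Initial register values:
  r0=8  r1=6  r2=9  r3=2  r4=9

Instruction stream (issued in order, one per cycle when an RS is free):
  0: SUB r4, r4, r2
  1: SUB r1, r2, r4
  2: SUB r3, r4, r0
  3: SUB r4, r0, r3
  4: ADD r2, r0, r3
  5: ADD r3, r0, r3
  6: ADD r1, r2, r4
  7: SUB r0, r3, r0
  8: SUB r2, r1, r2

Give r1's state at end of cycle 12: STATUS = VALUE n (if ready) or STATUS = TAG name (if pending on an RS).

STATUS = VALUE 16

  c1: issue SUB r4<-Add1  regs: r0:8,r1:6,r2:9,r3:2,r4:Add1
  c2: issue SUB r1<-Add2  regs: r0:8,r1:Add2,r2:9,r3:2,r4:Add1
  c3: CDB Add1=0; issue SUB r3<-Add1  regs: r0:8,r1:Add2,r2:9,r3:Add1,r4:0
  c4: issue SUB r4<-Add3  regs: r0:8,r1:Add2,r2:9,r3:Add1,r4:Add3
  c5: CDB Add1=-8; issue ADD r2<-Add1  regs: r0:8,r1:Add2,r2:Add1,r3:-8,r4:Add3
  c6: CDB Add2=9; issue ADD r3<-Add2  regs: r0:8,r1:9,r2:Add1,r3:Add2,r4:Add3
  c7: CDB Add1=0; issue ADD r1<-Add1  regs: r0:8,r1:Add1,r2:0,r3:Add2,r4:Add3
  c8: CDB Add2=0; issue SUB r0<-Add2  regs: r0:Add2,r1:Add1,r2:0,r3:0,r4:Add3
  c9: CDB Add3=16; issue SUB r2<-Add3  regs: r0:Add2,r1:Add1,r2:Add3,r3:0,r4:16
  c10: CDB Add2=-8  regs: r0:-8,r1:Add1,r2:Add3,r3:0,r4:16
  c11: CDB Add1=16  regs: r0:-8,r1:16,r2:Add3,r3:0,r4:16
  c12: -  regs: r0:-8,r1:16,r2:Add3,r3:0,r4:16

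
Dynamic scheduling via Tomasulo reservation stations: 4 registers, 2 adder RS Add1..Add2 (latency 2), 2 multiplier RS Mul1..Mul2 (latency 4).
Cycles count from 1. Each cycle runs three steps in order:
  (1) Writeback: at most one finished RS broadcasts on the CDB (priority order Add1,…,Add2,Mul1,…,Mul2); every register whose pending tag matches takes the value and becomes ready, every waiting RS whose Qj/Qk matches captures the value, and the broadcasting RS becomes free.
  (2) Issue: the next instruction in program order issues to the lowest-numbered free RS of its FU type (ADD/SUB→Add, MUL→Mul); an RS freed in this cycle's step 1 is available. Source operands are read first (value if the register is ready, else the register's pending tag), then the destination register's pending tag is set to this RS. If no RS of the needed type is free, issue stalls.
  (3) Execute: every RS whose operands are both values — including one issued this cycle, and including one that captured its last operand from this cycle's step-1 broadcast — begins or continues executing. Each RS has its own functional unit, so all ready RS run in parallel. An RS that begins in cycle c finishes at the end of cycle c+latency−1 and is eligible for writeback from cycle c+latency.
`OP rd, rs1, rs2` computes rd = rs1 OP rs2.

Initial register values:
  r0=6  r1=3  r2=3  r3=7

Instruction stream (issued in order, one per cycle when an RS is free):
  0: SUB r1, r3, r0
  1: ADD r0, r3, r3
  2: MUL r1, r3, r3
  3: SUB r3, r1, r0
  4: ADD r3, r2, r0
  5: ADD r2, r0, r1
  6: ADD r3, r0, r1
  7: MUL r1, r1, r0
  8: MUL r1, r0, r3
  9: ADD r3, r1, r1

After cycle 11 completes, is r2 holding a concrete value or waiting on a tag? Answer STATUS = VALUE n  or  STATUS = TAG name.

STATUS = VALUE 63

c1: issue SUB r1<-Add1 | r0:6,r1:Add1,r2:3,r3:7
c2: issue ADD r0<-Add2 | r0:Add2,r1:Add1,r2:3,r3:7
c3: CDB Add1=1; issue MUL r1<-Mul1 | r0:Add2,r1:Mul1,r2:3,r3:7
c4: CDB Add2=14; issue SUB r3<-Add1 | r0:14,r1:Mul1,r2:3,r3:Add1
c5: issue ADD r3<-Add2 | r0:14,r1:Mul1,r2:3,r3:Add2
c6: stall | r0:14,r1:Mul1,r2:3,r3:Add2
c7: CDB Add2=17; issue ADD r2<-Add2 | r0:14,r1:Mul1,r2:Add2,r3:17
c8: CDB Mul1=49; stall | r0:14,r1:49,r2:Add2,r3:17
c9: stall | r0:14,r1:49,r2:Add2,r3:17
c10: CDB Add1=35; issue ADD r3<-Add1 | r0:14,r1:49,r2:Add2,r3:Add1
c11: CDB Add2=63; issue MUL r1<-Mul1 | r0:14,r1:Mul1,r2:63,r3:Add1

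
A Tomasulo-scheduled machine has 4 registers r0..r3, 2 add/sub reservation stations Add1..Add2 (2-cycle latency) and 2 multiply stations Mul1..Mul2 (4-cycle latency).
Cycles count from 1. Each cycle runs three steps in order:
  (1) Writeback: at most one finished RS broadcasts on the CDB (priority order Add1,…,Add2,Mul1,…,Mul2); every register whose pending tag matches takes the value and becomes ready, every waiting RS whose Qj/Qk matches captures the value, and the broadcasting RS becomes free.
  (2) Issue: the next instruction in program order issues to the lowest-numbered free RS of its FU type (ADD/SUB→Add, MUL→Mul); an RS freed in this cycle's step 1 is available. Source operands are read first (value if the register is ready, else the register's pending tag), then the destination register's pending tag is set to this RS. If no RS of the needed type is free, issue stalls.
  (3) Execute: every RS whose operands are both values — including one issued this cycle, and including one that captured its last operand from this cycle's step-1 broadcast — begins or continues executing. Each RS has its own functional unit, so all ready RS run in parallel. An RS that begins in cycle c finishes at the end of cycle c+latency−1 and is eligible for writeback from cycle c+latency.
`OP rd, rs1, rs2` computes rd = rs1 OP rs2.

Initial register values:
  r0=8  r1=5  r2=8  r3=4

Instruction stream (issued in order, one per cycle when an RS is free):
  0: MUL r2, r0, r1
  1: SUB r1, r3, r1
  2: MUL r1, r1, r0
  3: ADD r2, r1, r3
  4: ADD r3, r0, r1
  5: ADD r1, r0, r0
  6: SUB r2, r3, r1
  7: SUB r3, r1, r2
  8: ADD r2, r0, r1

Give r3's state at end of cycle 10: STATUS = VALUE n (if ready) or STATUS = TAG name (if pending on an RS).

cycle 1: issue MUL r2<-Mul1 // r0:8,r1:5,r2:Mul1,r3:4
cycle 2: issue SUB r1<-Add1 // r0:8,r1:Add1,r2:Mul1,r3:4
cycle 3: issue MUL r1<-Mul2 // r0:8,r1:Mul2,r2:Mul1,r3:4
cycle 4: CDB Add1=-1; issue ADD r2<-Add1 // r0:8,r1:Mul2,r2:Add1,r3:4
cycle 5: CDB Mul1=40; issue ADD r3<-Add2 // r0:8,r1:Mul2,r2:Add1,r3:Add2
cycle 6: stall // r0:8,r1:Mul2,r2:Add1,r3:Add2
cycle 7: stall // r0:8,r1:Mul2,r2:Add1,r3:Add2
cycle 8: CDB Mul2=-8; stall // r0:8,r1:-8,r2:Add1,r3:Add2
cycle 9: stall // r0:8,r1:-8,r2:Add1,r3:Add2
cycle 10: CDB Add1=-4; issue ADD r1<-Add1 // r0:8,r1:Add1,r2:-4,r3:Add2

STATUS = TAG Add2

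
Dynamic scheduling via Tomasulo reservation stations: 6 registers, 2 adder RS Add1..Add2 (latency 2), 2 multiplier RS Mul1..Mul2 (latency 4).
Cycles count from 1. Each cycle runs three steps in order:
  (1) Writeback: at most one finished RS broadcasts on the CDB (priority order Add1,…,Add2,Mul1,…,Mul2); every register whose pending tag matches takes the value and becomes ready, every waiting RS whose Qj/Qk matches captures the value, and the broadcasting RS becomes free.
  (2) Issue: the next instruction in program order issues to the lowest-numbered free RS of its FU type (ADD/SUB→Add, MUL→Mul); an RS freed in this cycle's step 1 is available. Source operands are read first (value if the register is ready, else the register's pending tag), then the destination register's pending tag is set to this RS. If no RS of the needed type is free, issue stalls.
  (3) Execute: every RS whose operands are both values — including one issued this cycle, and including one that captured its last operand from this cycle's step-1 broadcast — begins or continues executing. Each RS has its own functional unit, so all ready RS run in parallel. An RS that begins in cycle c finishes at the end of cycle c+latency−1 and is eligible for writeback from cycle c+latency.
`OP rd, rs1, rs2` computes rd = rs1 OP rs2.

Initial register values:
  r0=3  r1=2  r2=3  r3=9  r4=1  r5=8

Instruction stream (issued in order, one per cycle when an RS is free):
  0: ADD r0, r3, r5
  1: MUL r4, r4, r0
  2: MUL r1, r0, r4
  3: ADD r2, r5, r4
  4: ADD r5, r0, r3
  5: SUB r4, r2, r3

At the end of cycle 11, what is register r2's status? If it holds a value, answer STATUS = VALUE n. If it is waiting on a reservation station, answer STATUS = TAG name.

STATUS = VALUE 25

  c1: issue ADD r0<-Add1  regs: r0:Add1,r1:2,r2:3,r3:9,r4:1,r5:8
  c2: issue MUL r4<-Mul1  regs: r0:Add1,r1:2,r2:3,r3:9,r4:Mul1,r5:8
  c3: CDB Add1=17; issue MUL r1<-Mul2  regs: r0:17,r1:Mul2,r2:3,r3:9,r4:Mul1,r5:8
  c4: issue ADD r2<-Add1  regs: r0:17,r1:Mul2,r2:Add1,r3:9,r4:Mul1,r5:8
  c5: issue ADD r5<-Add2  regs: r0:17,r1:Mul2,r2:Add1,r3:9,r4:Mul1,r5:Add2
  c6: stall  regs: r0:17,r1:Mul2,r2:Add1,r3:9,r4:Mul1,r5:Add2
  c7: CDB Add2=26; issue SUB r4<-Add2  regs: r0:17,r1:Mul2,r2:Add1,r3:9,r4:Add2,r5:26
  c8: CDB Mul1=17  regs: r0:17,r1:Mul2,r2:Add1,r3:9,r4:Add2,r5:26
  c9: -  regs: r0:17,r1:Mul2,r2:Add1,r3:9,r4:Add2,r5:26
  c10: CDB Add1=25  regs: r0:17,r1:Mul2,r2:25,r3:9,r4:Add2,r5:26
  c11: -  regs: r0:17,r1:Mul2,r2:25,r3:9,r4:Add2,r5:26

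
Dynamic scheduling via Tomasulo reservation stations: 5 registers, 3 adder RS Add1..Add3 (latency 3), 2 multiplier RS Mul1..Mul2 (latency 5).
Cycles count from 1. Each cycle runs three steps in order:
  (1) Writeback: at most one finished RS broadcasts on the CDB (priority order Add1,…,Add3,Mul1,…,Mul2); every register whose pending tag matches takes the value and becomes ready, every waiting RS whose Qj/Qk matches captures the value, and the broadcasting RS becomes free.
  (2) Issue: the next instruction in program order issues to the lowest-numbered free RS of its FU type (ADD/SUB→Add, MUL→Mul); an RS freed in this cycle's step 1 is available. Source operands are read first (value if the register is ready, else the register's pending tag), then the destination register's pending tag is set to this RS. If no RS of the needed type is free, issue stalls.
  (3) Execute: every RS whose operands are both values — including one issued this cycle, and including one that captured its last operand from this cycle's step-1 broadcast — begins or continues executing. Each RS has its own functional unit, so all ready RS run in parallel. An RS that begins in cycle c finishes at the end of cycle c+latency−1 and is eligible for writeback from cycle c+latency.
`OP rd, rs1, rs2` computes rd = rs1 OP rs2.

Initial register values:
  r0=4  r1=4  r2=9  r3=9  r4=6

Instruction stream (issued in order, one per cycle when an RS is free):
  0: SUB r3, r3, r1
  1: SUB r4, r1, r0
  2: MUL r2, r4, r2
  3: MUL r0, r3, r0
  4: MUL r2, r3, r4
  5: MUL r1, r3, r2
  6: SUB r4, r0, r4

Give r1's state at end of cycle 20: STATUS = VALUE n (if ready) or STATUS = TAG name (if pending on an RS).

STATUS = VALUE 0

  c1: issue SUB r3<-Add1  regs: r0:4,r1:4,r2:9,r3:Add1,r4:6
  c2: issue SUB r4<-Add2  regs: r0:4,r1:4,r2:9,r3:Add1,r4:Add2
  c3: issue MUL r2<-Mul1  regs: r0:4,r1:4,r2:Mul1,r3:Add1,r4:Add2
  c4: CDB Add1=5; issue MUL r0<-Mul2  regs: r0:Mul2,r1:4,r2:Mul1,r3:5,r4:Add2
  c5: CDB Add2=0; stall  regs: r0:Mul2,r1:4,r2:Mul1,r3:5,r4:0
  c6: stall  regs: r0:Mul2,r1:4,r2:Mul1,r3:5,r4:0
  c7: stall  regs: r0:Mul2,r1:4,r2:Mul1,r3:5,r4:0
  c8: stall  regs: r0:Mul2,r1:4,r2:Mul1,r3:5,r4:0
  c9: CDB Mul2=20; issue MUL r2<-Mul2  regs: r0:20,r1:4,r2:Mul2,r3:5,r4:0
  c10: CDB Mul1=0; issue MUL r1<-Mul1  regs: r0:20,r1:Mul1,r2:Mul2,r3:5,r4:0
  c11: issue SUB r4<-Add1  regs: r0:20,r1:Mul1,r2:Mul2,r3:5,r4:Add1
  c12: -  regs: r0:20,r1:Mul1,r2:Mul2,r3:5,r4:Add1
  c13: -  regs: r0:20,r1:Mul1,r2:Mul2,r3:5,r4:Add1
  c14: CDB Add1=20  regs: r0:20,r1:Mul1,r2:Mul2,r3:5,r4:20
  c15: CDB Mul2=0  regs: r0:20,r1:Mul1,r2:0,r3:5,r4:20
  c16: -  regs: r0:20,r1:Mul1,r2:0,r3:5,r4:20
  c17: -  regs: r0:20,r1:Mul1,r2:0,r3:5,r4:20
  c18: -  regs: r0:20,r1:Mul1,r2:0,r3:5,r4:20
  c19: -  regs: r0:20,r1:Mul1,r2:0,r3:5,r4:20
  c20: CDB Mul1=0  regs: r0:20,r1:0,r2:0,r3:5,r4:20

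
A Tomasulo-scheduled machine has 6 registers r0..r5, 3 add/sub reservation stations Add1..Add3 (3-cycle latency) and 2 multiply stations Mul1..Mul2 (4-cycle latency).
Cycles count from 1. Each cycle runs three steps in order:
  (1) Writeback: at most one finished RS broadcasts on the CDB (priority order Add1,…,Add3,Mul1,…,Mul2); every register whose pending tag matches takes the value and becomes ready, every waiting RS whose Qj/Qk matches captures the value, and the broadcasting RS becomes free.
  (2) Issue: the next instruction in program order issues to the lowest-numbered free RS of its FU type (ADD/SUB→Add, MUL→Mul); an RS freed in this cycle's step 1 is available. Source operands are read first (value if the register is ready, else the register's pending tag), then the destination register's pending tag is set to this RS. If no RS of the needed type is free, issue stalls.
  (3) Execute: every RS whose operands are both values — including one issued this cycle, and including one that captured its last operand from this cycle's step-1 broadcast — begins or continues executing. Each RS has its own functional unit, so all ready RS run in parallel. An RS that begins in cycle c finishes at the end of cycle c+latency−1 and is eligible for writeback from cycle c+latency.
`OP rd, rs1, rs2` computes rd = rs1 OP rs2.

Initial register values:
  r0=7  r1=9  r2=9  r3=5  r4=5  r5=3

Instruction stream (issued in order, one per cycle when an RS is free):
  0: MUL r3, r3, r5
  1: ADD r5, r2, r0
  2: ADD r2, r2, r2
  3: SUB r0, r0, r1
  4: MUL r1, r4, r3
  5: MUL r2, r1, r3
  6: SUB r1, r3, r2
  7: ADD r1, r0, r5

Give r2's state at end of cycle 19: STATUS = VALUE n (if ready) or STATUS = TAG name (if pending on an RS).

  c1: issue MUL r3<-Mul1  regs: r0:7,r1:9,r2:9,r3:Mul1,r4:5,r5:3
  c2: issue ADD r5<-Add1  regs: r0:7,r1:9,r2:9,r3:Mul1,r4:5,r5:Add1
  c3: issue ADD r2<-Add2  regs: r0:7,r1:9,r2:Add2,r3:Mul1,r4:5,r5:Add1
  c4: issue SUB r0<-Add3  regs: r0:Add3,r1:9,r2:Add2,r3:Mul1,r4:5,r5:Add1
  c5: CDB Add1=16; issue MUL r1<-Mul2  regs: r0:Add3,r1:Mul2,r2:Add2,r3:Mul1,r4:5,r5:16
  c6: CDB Add2=18; stall  regs: r0:Add3,r1:Mul2,r2:18,r3:Mul1,r4:5,r5:16
  c7: CDB Add3=-2; stall  regs: r0:-2,r1:Mul2,r2:18,r3:Mul1,r4:5,r5:16
  c8: CDB Mul1=15; issue MUL r2<-Mul1  regs: r0:-2,r1:Mul2,r2:Mul1,r3:15,r4:5,r5:16
  c9: issue SUB r1<-Add1  regs: r0:-2,r1:Add1,r2:Mul1,r3:15,r4:5,r5:16
  c10: issue ADD r1<-Add2  regs: r0:-2,r1:Add2,r2:Mul1,r3:15,r4:5,r5:16
  c11: -  regs: r0:-2,r1:Add2,r2:Mul1,r3:15,r4:5,r5:16
  c12: CDB Mul2=75  regs: r0:-2,r1:Add2,r2:Mul1,r3:15,r4:5,r5:16
  c13: CDB Add2=14  regs: r0:-2,r1:14,r2:Mul1,r3:15,r4:5,r5:16
  c14: -  regs: r0:-2,r1:14,r2:Mul1,r3:15,r4:5,r5:16
  c15: -  regs: r0:-2,r1:14,r2:Mul1,r3:15,r4:5,r5:16
  c16: CDB Mul1=1125  regs: r0:-2,r1:14,r2:1125,r3:15,r4:5,r5:16
  c17: -  regs: r0:-2,r1:14,r2:1125,r3:15,r4:5,r5:16
  c18: -  regs: r0:-2,r1:14,r2:1125,r3:15,r4:5,r5:16
  c19: CDB Add1=-1110  regs: r0:-2,r1:14,r2:1125,r3:15,r4:5,r5:16

STATUS = VALUE 1125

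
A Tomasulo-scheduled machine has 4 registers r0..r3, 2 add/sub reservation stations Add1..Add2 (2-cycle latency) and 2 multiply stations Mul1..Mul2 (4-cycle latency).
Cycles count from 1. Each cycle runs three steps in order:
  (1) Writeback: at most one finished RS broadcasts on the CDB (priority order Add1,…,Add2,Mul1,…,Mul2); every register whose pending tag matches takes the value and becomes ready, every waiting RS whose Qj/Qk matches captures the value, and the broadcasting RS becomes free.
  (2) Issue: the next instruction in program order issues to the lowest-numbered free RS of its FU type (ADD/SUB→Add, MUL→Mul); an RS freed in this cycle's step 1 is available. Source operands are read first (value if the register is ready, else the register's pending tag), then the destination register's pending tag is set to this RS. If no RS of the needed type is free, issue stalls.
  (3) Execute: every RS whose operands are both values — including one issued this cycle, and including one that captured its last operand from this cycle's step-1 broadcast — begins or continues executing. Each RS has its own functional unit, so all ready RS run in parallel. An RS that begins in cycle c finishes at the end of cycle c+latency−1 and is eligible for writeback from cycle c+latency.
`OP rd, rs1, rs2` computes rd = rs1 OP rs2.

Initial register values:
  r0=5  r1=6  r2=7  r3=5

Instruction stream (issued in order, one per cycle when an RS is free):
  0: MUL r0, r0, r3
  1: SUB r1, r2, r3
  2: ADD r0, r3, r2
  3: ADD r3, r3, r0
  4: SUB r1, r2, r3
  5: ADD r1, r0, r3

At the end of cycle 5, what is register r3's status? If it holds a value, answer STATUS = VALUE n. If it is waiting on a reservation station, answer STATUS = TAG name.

cycle 1: issue MUL r0<-Mul1 // r0:Mul1,r1:6,r2:7,r3:5
cycle 2: issue SUB r1<-Add1 // r0:Mul1,r1:Add1,r2:7,r3:5
cycle 3: issue ADD r0<-Add2 // r0:Add2,r1:Add1,r2:7,r3:5
cycle 4: CDB Add1=2; issue ADD r3<-Add1 // r0:Add2,r1:2,r2:7,r3:Add1
cycle 5: CDB Add2=12; issue SUB r1<-Add2 // r0:12,r1:Add2,r2:7,r3:Add1

STATUS = TAG Add1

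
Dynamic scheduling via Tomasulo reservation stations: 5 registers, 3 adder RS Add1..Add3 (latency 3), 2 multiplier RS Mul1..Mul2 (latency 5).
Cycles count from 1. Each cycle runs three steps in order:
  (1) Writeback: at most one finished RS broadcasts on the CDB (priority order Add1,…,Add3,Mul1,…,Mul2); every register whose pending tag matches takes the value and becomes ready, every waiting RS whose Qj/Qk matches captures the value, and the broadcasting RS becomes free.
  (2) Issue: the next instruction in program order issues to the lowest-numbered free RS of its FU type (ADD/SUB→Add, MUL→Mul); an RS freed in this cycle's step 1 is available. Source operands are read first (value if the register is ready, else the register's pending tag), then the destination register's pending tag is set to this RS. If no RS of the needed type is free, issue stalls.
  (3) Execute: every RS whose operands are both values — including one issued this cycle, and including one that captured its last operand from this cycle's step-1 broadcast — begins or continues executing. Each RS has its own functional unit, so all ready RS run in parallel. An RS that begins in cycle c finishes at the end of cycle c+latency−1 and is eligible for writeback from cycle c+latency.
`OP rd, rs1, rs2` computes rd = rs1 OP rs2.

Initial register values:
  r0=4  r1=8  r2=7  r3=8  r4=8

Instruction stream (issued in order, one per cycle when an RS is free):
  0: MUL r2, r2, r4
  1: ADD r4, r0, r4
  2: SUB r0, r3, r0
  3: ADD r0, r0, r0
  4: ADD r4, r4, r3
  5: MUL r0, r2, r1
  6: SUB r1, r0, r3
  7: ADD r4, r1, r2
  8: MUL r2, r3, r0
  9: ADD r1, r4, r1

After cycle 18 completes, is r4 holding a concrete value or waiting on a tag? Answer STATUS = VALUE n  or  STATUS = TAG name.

STATUS = VALUE 496

c1: issue MUL r2<-Mul1 | r0:4,r1:8,r2:Mul1,r3:8,r4:8
c2: issue ADD r4<-Add1 | r0:4,r1:8,r2:Mul1,r3:8,r4:Add1
c3: issue SUB r0<-Add2 | r0:Add2,r1:8,r2:Mul1,r3:8,r4:Add1
c4: issue ADD r0<-Add3 | r0:Add3,r1:8,r2:Mul1,r3:8,r4:Add1
c5: CDB Add1=12; issue ADD r4<-Add1 | r0:Add3,r1:8,r2:Mul1,r3:8,r4:Add1
c6: CDB Add2=4; issue MUL r0<-Mul2 | r0:Mul2,r1:8,r2:Mul1,r3:8,r4:Add1
c7: CDB Mul1=56; issue SUB r1<-Add2 | r0:Mul2,r1:Add2,r2:56,r3:8,r4:Add1
c8: CDB Add1=20; issue ADD r4<-Add1 | r0:Mul2,r1:Add2,r2:56,r3:8,r4:Add1
c9: CDB Add3=8; issue MUL r2<-Mul1 | r0:Mul2,r1:Add2,r2:Mul1,r3:8,r4:Add1
c10: issue ADD r1<-Add3 | r0:Mul2,r1:Add3,r2:Mul1,r3:8,r4:Add1
c11: - | r0:Mul2,r1:Add3,r2:Mul1,r3:8,r4:Add1
c12: CDB Mul2=448 | r0:448,r1:Add3,r2:Mul1,r3:8,r4:Add1
c13: - | r0:448,r1:Add3,r2:Mul1,r3:8,r4:Add1
c14: - | r0:448,r1:Add3,r2:Mul1,r3:8,r4:Add1
c15: CDB Add2=440 | r0:448,r1:Add3,r2:Mul1,r3:8,r4:Add1
c16: - | r0:448,r1:Add3,r2:Mul1,r3:8,r4:Add1
c17: CDB Mul1=3584 | r0:448,r1:Add3,r2:3584,r3:8,r4:Add1
c18: CDB Add1=496 | r0:448,r1:Add3,r2:3584,r3:8,r4:496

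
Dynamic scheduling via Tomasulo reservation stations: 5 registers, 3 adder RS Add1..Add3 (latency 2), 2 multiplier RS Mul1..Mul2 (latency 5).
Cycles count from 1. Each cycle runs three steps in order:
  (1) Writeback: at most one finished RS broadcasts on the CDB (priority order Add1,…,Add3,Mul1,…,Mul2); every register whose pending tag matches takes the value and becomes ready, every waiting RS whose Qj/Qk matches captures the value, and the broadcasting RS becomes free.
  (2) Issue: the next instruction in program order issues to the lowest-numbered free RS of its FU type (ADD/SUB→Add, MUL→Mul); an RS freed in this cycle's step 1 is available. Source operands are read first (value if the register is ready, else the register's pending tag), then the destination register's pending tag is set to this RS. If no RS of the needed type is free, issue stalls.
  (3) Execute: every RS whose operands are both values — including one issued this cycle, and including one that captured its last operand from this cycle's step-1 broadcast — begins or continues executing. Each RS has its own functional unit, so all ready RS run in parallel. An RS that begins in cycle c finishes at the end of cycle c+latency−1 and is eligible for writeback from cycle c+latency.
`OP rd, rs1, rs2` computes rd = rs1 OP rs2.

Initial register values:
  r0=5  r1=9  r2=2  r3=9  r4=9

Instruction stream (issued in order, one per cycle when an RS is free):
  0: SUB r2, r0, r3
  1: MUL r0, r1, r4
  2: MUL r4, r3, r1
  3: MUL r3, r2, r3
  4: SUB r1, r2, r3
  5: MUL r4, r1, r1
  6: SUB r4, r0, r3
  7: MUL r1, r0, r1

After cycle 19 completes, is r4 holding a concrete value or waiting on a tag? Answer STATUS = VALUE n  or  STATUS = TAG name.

STATUS = VALUE 117

cycle 1: issue SUB r2<-Add1 // r0:5,r1:9,r2:Add1,r3:9,r4:9
cycle 2: issue MUL r0<-Mul1 // r0:Mul1,r1:9,r2:Add1,r3:9,r4:9
cycle 3: CDB Add1=-4; issue MUL r4<-Mul2 // r0:Mul1,r1:9,r2:-4,r3:9,r4:Mul2
cycle 4: stall // r0:Mul1,r1:9,r2:-4,r3:9,r4:Mul2
cycle 5: stall // r0:Mul1,r1:9,r2:-4,r3:9,r4:Mul2
cycle 6: stall // r0:Mul1,r1:9,r2:-4,r3:9,r4:Mul2
cycle 7: CDB Mul1=81; issue MUL r3<-Mul1 // r0:81,r1:9,r2:-4,r3:Mul1,r4:Mul2
cycle 8: CDB Mul2=81; issue SUB r1<-Add1 // r0:81,r1:Add1,r2:-4,r3:Mul1,r4:81
cycle 9: issue MUL r4<-Mul2 // r0:81,r1:Add1,r2:-4,r3:Mul1,r4:Mul2
cycle 10: issue SUB r4<-Add2 // r0:81,r1:Add1,r2:-4,r3:Mul1,r4:Add2
cycle 11: stall // r0:81,r1:Add1,r2:-4,r3:Mul1,r4:Add2
cycle 12: CDB Mul1=-36; issue MUL r1<-Mul1 // r0:81,r1:Mul1,r2:-4,r3:-36,r4:Add2
cycle 13: - // r0:81,r1:Mul1,r2:-4,r3:-36,r4:Add2
cycle 14: CDB Add1=32 // r0:81,r1:Mul1,r2:-4,r3:-36,r4:Add2
cycle 15: CDB Add2=117 // r0:81,r1:Mul1,r2:-4,r3:-36,r4:117
cycle 16: - // r0:81,r1:Mul1,r2:-4,r3:-36,r4:117
cycle 17: - // r0:81,r1:Mul1,r2:-4,r3:-36,r4:117
cycle 18: - // r0:81,r1:Mul1,r2:-4,r3:-36,r4:117
cycle 19: CDB Mul1=2592 // r0:81,r1:2592,r2:-4,r3:-36,r4:117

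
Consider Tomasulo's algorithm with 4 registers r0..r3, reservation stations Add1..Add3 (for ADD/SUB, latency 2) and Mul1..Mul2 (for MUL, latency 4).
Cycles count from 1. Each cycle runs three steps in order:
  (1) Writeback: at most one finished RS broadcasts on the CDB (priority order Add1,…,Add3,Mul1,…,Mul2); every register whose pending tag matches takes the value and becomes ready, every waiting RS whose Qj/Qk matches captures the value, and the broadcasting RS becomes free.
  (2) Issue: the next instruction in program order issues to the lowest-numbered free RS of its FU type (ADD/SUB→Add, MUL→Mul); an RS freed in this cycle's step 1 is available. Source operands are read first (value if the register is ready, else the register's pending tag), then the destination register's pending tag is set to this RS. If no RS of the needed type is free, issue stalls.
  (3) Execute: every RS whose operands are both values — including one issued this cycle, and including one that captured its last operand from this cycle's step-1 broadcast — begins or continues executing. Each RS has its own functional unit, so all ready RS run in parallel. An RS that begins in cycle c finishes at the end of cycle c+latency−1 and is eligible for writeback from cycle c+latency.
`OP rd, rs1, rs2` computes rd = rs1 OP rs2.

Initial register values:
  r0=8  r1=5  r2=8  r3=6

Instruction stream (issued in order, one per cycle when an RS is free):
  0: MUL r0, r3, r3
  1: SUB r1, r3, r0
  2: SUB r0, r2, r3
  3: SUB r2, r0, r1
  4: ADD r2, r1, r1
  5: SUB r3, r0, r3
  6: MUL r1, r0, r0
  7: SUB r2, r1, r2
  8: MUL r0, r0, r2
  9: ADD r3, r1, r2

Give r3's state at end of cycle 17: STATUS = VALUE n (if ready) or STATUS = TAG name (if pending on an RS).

STATUS = VALUE 68

  c1: issue MUL r0<-Mul1  regs: r0:Mul1,r1:5,r2:8,r3:6
  c2: issue SUB r1<-Add1  regs: r0:Mul1,r1:Add1,r2:8,r3:6
  c3: issue SUB r0<-Add2  regs: r0:Add2,r1:Add1,r2:8,r3:6
  c4: issue SUB r2<-Add3  regs: r0:Add2,r1:Add1,r2:Add3,r3:6
  c5: CDB Add2=2; issue ADD r2<-Add2  regs: r0:2,r1:Add1,r2:Add2,r3:6
  c6: CDB Mul1=36; stall  regs: r0:2,r1:Add1,r2:Add2,r3:6
  c7: stall  regs: r0:2,r1:Add1,r2:Add2,r3:6
  c8: CDB Add1=-30; issue SUB r3<-Add1  regs: r0:2,r1:-30,r2:Add2,r3:Add1
  c9: issue MUL r1<-Mul1  regs: r0:2,r1:Mul1,r2:Add2,r3:Add1
  c10: CDB Add1=-4; issue SUB r2<-Add1  regs: r0:2,r1:Mul1,r2:Add1,r3:-4
  c11: CDB Add2=-60; issue MUL r0<-Mul2  regs: r0:Mul2,r1:Mul1,r2:Add1,r3:-4
  c12: CDB Add3=32; issue ADD r3<-Add2  regs: r0:Mul2,r1:Mul1,r2:Add1,r3:Add2
  c13: CDB Mul1=4  regs: r0:Mul2,r1:4,r2:Add1,r3:Add2
  c14: -  regs: r0:Mul2,r1:4,r2:Add1,r3:Add2
  c15: CDB Add1=64  regs: r0:Mul2,r1:4,r2:64,r3:Add2
  c16: -  regs: r0:Mul2,r1:4,r2:64,r3:Add2
  c17: CDB Add2=68  regs: r0:Mul2,r1:4,r2:64,r3:68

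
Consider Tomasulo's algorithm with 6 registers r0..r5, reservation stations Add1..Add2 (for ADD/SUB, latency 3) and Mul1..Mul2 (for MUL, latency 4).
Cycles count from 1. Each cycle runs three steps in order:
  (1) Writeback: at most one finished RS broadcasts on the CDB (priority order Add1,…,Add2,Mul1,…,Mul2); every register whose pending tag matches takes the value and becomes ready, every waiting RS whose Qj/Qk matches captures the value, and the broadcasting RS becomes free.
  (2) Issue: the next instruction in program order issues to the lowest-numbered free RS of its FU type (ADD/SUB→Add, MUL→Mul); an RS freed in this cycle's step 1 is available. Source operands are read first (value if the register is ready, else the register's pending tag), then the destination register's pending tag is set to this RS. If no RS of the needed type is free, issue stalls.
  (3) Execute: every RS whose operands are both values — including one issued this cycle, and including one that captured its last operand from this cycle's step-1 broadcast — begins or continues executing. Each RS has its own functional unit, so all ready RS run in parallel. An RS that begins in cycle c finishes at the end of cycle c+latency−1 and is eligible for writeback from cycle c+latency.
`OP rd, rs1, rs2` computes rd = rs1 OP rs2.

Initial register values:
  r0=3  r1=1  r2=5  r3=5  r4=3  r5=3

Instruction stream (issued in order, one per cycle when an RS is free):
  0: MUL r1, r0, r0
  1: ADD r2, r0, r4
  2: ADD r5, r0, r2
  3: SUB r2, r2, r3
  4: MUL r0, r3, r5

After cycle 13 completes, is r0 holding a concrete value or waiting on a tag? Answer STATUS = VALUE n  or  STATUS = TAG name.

STATUS = VALUE 45

cycle 1: issue MUL r1<-Mul1 // r0:3,r1:Mul1,r2:5,r3:5,r4:3,r5:3
cycle 2: issue ADD r2<-Add1 // r0:3,r1:Mul1,r2:Add1,r3:5,r4:3,r5:3
cycle 3: issue ADD r5<-Add2 // r0:3,r1:Mul1,r2:Add1,r3:5,r4:3,r5:Add2
cycle 4: stall // r0:3,r1:Mul1,r2:Add1,r3:5,r4:3,r5:Add2
cycle 5: CDB Add1=6; issue SUB r2<-Add1 // r0:3,r1:Mul1,r2:Add1,r3:5,r4:3,r5:Add2
cycle 6: CDB Mul1=9; issue MUL r0<-Mul1 // r0:Mul1,r1:9,r2:Add1,r3:5,r4:3,r5:Add2
cycle 7: - // r0:Mul1,r1:9,r2:Add1,r3:5,r4:3,r5:Add2
cycle 8: CDB Add1=1 // r0:Mul1,r1:9,r2:1,r3:5,r4:3,r5:Add2
cycle 9: CDB Add2=9 // r0:Mul1,r1:9,r2:1,r3:5,r4:3,r5:9
cycle 10: - // r0:Mul1,r1:9,r2:1,r3:5,r4:3,r5:9
cycle 11: - // r0:Mul1,r1:9,r2:1,r3:5,r4:3,r5:9
cycle 12: - // r0:Mul1,r1:9,r2:1,r3:5,r4:3,r5:9
cycle 13: CDB Mul1=45 // r0:45,r1:9,r2:1,r3:5,r4:3,r5:9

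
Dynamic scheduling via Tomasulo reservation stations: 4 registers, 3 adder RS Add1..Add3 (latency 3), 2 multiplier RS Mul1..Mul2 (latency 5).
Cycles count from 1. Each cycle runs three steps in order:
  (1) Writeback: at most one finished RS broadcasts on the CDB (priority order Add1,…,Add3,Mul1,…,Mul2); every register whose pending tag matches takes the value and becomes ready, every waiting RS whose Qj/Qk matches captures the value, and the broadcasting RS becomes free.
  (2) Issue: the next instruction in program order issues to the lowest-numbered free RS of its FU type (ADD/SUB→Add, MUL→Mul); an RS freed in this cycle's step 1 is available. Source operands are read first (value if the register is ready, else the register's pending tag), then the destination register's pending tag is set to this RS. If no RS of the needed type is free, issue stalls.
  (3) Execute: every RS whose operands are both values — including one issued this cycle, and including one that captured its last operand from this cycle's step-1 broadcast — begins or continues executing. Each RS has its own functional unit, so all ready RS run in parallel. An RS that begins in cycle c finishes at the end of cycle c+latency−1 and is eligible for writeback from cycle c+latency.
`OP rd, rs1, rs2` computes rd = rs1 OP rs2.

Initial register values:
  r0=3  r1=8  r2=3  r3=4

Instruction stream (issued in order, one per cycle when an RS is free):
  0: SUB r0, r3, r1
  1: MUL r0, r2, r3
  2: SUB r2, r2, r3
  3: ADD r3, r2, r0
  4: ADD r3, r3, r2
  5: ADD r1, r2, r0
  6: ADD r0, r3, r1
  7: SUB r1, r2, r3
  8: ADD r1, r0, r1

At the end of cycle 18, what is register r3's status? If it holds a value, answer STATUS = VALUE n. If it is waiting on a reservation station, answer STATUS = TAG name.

  c1: issue SUB r0<-Add1  regs: r0:Add1,r1:8,r2:3,r3:4
  c2: issue MUL r0<-Mul1  regs: r0:Mul1,r1:8,r2:3,r3:4
  c3: issue SUB r2<-Add2  regs: r0:Mul1,r1:8,r2:Add2,r3:4
  c4: CDB Add1=-4; issue ADD r3<-Add1  regs: r0:Mul1,r1:8,r2:Add2,r3:Add1
  c5: issue ADD r3<-Add3  regs: r0:Mul1,r1:8,r2:Add2,r3:Add3
  c6: CDB Add2=-1; issue ADD r1<-Add2  regs: r0:Mul1,r1:Add2,r2:-1,r3:Add3
  c7: CDB Mul1=12; stall  regs: r0:12,r1:Add2,r2:-1,r3:Add3
  c8: stall  regs: r0:12,r1:Add2,r2:-1,r3:Add3
  c9: stall  regs: r0:12,r1:Add2,r2:-1,r3:Add3
  c10: CDB Add1=11; issue ADD r0<-Add1  regs: r0:Add1,r1:Add2,r2:-1,r3:Add3
  c11: CDB Add2=11; issue SUB r1<-Add2  regs: r0:Add1,r1:Add2,r2:-1,r3:Add3
  c12: stall  regs: r0:Add1,r1:Add2,r2:-1,r3:Add3
  c13: CDB Add3=10; issue ADD r1<-Add3  regs: r0:Add1,r1:Add3,r2:-1,r3:10
  c14: -  regs: r0:Add1,r1:Add3,r2:-1,r3:10
  c15: -  regs: r0:Add1,r1:Add3,r2:-1,r3:10
  c16: CDB Add1=21  regs: r0:21,r1:Add3,r2:-1,r3:10
  c17: CDB Add2=-11  regs: r0:21,r1:Add3,r2:-1,r3:10
  c18: -  regs: r0:21,r1:Add3,r2:-1,r3:10

STATUS = VALUE 10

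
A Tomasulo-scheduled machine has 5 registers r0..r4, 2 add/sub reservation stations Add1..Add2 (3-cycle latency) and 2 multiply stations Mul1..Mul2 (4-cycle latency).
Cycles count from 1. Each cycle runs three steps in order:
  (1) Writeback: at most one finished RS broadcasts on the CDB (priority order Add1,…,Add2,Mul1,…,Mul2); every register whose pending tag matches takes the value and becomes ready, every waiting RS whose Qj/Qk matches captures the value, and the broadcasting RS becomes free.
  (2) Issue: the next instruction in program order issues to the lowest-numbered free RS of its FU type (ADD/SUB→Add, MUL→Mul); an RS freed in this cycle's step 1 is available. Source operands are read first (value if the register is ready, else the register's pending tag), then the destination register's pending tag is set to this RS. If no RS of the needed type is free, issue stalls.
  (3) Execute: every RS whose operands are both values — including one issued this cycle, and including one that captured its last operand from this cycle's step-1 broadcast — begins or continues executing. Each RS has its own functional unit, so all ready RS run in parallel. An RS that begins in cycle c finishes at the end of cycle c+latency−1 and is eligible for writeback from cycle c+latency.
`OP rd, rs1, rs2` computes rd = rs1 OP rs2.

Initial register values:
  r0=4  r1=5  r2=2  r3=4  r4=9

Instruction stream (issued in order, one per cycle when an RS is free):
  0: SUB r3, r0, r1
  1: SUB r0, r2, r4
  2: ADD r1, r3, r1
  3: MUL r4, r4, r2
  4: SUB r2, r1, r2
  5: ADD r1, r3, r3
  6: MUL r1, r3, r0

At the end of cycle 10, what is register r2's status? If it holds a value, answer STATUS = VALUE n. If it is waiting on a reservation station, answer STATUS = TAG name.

STATUS = TAG Add2

  c1: issue SUB r3<-Add1  regs: r0:4,r1:5,r2:2,r3:Add1,r4:9
  c2: issue SUB r0<-Add2  regs: r0:Add2,r1:5,r2:2,r3:Add1,r4:9
  c3: stall  regs: r0:Add2,r1:5,r2:2,r3:Add1,r4:9
  c4: CDB Add1=-1; issue ADD r1<-Add1  regs: r0:Add2,r1:Add1,r2:2,r3:-1,r4:9
  c5: CDB Add2=-7; issue MUL r4<-Mul1  regs: r0:-7,r1:Add1,r2:2,r3:-1,r4:Mul1
  c6: issue SUB r2<-Add2  regs: r0:-7,r1:Add1,r2:Add2,r3:-1,r4:Mul1
  c7: CDB Add1=4; issue ADD r1<-Add1  regs: r0:-7,r1:Add1,r2:Add2,r3:-1,r4:Mul1
  c8: issue MUL r1<-Mul2  regs: r0:-7,r1:Mul2,r2:Add2,r3:-1,r4:Mul1
  c9: CDB Mul1=18  regs: r0:-7,r1:Mul2,r2:Add2,r3:-1,r4:18
  c10: CDB Add1=-2  regs: r0:-7,r1:Mul2,r2:Add2,r3:-1,r4:18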